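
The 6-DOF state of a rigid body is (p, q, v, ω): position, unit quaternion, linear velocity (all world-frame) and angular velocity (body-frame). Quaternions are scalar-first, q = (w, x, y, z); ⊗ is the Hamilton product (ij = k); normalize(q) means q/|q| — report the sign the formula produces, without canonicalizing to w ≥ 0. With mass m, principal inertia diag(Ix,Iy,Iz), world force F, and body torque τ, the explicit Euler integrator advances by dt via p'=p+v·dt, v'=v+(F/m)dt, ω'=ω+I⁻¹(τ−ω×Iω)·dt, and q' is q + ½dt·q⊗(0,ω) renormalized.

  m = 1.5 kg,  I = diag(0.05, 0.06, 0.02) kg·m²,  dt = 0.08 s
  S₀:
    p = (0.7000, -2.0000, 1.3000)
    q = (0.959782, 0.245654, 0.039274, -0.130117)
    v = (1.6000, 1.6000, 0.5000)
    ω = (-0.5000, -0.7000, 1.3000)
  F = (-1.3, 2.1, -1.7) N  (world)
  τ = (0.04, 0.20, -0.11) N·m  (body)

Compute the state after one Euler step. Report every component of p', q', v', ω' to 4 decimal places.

p' = (0.8280, -1.8720, 1.3400)
q' = (0.9707, 0.2244, 0.0022, -0.0861)
v' = (1.5307, 1.7120, 0.4093)
ω' = (-0.4942, -0.4073, 0.8460)

(τ − ω×Iω)/I = (0.0720, 3.6583, -5.6750)
ω' = ω + α·dt = (-0.4942, -0.4073, 0.8460)
q⊗(0,ω) = (0.3194709, -0.5199167, -0.9261391, 1.0953958)
q' = normalize(q + ½dt·q⊗(0,ω)) = (0.9707, 0.2244, 0.0022, -0.0861)
p' = p + v·dt = (0.8280, -1.8720, 1.3400)
v + (F/m)dt = (1.5307, 1.7120, 0.4093)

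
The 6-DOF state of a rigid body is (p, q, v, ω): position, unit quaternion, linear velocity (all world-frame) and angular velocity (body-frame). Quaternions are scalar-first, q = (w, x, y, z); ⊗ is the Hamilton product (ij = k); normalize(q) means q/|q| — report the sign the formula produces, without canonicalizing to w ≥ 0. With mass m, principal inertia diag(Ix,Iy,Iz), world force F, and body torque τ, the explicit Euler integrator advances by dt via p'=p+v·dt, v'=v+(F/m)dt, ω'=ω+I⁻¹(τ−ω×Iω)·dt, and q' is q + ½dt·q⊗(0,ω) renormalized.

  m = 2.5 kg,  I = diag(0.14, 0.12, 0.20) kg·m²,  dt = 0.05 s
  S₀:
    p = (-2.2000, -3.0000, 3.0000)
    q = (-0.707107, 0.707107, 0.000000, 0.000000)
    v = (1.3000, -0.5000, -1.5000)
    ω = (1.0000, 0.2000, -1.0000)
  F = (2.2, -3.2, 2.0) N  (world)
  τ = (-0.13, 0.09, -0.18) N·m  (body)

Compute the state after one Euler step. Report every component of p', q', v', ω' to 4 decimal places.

gyro term ω×Iω = (-0.0160, 0.0600, -0.0040)
(τ − ω×Iω)/I = (-0.8143, 0.2500, -0.8800)
ω' = ω + α·dt = (0.9593, 0.2125, -1.0440)
2q̇ = q⊗(0,ω) = (-0.7071070, -0.7071070, 0.5656856, 0.8485284)
q + ½dt·q⊗(0,ω), renormalized = (-0.7243, 0.6890, 0.0141, 0.0212)
p + v·dt = (-2.1350, -3.0250, 2.9250)
new velocity v' = (1.3440, -0.5640, -1.4600)

p' = (-2.1350, -3.0250, 2.9250)
q' = (-0.7243, 0.6890, 0.0141, 0.0212)
v' = (1.3440, -0.5640, -1.4600)
ω' = (0.9593, 0.2125, -1.0440)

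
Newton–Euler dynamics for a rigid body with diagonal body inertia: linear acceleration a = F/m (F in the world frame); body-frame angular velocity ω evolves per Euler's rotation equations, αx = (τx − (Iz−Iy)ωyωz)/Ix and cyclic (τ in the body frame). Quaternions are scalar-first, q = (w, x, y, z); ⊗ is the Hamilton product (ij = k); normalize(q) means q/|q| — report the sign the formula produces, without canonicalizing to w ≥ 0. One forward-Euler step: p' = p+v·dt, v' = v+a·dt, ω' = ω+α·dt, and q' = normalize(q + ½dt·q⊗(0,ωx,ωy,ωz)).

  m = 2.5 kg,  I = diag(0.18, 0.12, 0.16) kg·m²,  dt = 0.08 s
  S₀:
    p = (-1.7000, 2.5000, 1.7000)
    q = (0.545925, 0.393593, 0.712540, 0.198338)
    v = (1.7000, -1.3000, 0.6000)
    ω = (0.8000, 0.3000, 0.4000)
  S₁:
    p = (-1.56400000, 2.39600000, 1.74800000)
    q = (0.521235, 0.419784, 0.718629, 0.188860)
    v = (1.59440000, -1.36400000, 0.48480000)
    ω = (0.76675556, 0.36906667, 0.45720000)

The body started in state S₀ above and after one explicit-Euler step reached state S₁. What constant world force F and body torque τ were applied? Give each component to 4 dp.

F = (-3.3000, -2.0000, -3.6000)
τ = (-0.0700, 0.1100, 0.1000)

rate change Δω = (-0.03324444, 0.06906667, 0.05720000)
τ = I·(Δω/dt) + ω₀×(Iω₀) = (-0.0700, 0.1100, 0.1000)
velocity change Δv = (-0.10560000, -0.06400000, -0.11520000)
F = m·Δv/dt = (-3.3000, -2.0000, -3.6000)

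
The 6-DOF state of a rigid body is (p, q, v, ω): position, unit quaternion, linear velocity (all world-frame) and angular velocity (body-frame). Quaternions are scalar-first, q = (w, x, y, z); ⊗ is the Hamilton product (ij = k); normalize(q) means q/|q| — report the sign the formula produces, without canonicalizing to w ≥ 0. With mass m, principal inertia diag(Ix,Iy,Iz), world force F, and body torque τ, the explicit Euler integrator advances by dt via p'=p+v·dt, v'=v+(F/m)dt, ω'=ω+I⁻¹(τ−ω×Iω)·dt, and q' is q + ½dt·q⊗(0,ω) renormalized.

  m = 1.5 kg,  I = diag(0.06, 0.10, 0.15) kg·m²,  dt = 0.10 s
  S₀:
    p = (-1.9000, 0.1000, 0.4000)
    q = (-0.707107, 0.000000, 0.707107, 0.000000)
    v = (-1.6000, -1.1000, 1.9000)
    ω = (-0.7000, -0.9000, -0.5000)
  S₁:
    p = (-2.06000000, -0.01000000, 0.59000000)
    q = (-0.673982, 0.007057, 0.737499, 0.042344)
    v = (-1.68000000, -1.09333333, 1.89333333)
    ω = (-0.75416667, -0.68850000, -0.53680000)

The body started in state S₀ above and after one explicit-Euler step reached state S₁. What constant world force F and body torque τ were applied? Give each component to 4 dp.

Δω = ω₁−ω₀ = (-0.05416667, 0.21150000, -0.03680000)
ω₀×(Iω₀) = (0.0225, -0.0315, 0.0252)
applied torque τ = (-0.0100, 0.1800, -0.0300)
v₁ − v₀ = (-0.08000000, 0.00666667, -0.00666667)
F = m·Δv/dt = (-1.2000, 0.1000, -0.1000)

F = (-1.2000, 0.1000, -0.1000)
τ = (-0.0100, 0.1800, -0.0300)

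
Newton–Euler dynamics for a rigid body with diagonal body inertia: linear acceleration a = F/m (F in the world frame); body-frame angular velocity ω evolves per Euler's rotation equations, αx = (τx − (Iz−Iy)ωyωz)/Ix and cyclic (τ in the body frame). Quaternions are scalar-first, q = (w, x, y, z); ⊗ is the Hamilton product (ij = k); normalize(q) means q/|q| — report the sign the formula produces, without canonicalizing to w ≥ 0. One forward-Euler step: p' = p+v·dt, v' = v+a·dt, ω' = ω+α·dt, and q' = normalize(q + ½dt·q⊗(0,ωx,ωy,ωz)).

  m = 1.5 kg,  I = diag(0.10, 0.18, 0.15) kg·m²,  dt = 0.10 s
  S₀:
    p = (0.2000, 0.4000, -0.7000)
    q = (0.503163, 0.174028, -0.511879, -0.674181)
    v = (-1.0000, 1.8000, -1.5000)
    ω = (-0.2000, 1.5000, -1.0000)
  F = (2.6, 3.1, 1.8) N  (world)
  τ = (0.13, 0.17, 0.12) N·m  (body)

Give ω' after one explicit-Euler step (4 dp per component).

ω×(Iω) gyroscopic = (0.0450, -0.0100, -0.0240)
(τ − ω×Iω)/I = (0.8500, 1.0000, 0.9600)
ω' = ω + α·dt = (-0.1150, 1.6000, -0.9040)

ω' = (-0.1150, 1.6000, -0.9040)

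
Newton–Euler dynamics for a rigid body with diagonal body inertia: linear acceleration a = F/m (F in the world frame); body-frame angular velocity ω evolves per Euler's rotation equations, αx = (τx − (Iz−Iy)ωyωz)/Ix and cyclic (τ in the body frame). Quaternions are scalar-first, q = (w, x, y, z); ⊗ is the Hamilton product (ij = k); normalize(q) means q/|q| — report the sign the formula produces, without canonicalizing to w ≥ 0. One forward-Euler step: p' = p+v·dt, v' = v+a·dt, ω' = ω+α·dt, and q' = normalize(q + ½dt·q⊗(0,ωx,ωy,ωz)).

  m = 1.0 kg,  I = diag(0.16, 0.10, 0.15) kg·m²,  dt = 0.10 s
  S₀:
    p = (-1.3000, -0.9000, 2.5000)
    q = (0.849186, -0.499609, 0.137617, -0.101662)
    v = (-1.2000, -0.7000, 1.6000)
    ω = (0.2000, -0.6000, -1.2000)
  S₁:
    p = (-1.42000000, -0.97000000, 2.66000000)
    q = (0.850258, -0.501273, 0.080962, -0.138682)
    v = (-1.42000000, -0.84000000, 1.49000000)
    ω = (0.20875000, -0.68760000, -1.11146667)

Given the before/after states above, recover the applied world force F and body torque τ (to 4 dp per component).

v₁ − v₀ = (-0.22000000, -0.14000000, -0.11000000)
m·(v₁−v₀)/dt = (-2.2000, -1.4000, -1.1000)
rate change Δω = (0.00875000, -0.08760000, 0.08853333)
gyro term ω₀×Iω₀ = (0.0360, -0.0024, 0.0072)
τ = I·(Δω/dt) + ω₀×(Iω₀) = (0.0500, -0.0900, 0.1400)

F = (-2.2000, -1.4000, -1.1000)
τ = (0.0500, -0.0900, 0.1400)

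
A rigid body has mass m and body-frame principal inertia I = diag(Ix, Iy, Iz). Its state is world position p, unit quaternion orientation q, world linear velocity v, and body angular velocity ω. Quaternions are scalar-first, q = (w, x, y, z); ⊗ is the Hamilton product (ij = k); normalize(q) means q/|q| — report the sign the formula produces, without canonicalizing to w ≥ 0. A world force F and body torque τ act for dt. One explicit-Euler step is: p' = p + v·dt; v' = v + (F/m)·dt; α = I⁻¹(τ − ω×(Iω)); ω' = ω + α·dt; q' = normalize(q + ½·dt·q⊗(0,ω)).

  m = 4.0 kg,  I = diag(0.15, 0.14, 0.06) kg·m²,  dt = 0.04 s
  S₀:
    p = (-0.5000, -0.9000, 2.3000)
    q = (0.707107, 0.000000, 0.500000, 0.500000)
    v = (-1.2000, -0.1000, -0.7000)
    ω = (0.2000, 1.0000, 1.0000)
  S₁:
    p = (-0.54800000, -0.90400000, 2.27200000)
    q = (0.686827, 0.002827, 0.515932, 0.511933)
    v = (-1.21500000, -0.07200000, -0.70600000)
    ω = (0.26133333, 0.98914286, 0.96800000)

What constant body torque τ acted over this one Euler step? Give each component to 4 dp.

τ = (0.1500, -0.0200, -0.0500)

rate change Δω = (0.06133333, -0.01085714, -0.03200000)
I·α + gyro = (0.1500, -0.0200, -0.0500)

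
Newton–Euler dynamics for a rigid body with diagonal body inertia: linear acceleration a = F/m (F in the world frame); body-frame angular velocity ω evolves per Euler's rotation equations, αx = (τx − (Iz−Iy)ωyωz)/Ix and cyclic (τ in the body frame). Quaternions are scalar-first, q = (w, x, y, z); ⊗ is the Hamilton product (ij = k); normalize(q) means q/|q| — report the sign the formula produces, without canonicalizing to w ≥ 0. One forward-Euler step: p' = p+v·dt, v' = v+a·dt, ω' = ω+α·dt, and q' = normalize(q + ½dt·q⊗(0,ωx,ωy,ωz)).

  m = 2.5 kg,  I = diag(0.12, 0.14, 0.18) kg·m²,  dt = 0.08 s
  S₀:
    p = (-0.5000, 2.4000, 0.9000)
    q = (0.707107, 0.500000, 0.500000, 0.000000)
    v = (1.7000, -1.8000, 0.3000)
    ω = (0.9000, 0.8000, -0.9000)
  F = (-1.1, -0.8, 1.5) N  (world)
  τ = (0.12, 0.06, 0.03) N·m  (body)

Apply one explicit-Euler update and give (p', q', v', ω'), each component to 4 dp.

p' = p + v·dt = (-0.3640, 2.2560, 0.9240)
v + (F/m)dt = (1.6648, -1.8256, 0.3480)
(τ − ω×Iω)/I = (1.2400, 0.0814, 0.0867)
ω' = ω + α·dt = (0.9992, 0.8065, -0.8931)
Hamilton product q⊗(0,ω) = (-0.8500000, 0.1863963, 1.0156856, -0.6863963)
q' = normalize(q + ½dt·q⊗(0,ω)) = (0.6719, 0.5065, 0.5397, -0.0274)

p' = (-0.3640, 2.2560, 0.9240)
q' = (0.6719, 0.5065, 0.5397, -0.0274)
v' = (1.6648, -1.8256, 0.3480)
ω' = (0.9992, 0.8065, -0.8931)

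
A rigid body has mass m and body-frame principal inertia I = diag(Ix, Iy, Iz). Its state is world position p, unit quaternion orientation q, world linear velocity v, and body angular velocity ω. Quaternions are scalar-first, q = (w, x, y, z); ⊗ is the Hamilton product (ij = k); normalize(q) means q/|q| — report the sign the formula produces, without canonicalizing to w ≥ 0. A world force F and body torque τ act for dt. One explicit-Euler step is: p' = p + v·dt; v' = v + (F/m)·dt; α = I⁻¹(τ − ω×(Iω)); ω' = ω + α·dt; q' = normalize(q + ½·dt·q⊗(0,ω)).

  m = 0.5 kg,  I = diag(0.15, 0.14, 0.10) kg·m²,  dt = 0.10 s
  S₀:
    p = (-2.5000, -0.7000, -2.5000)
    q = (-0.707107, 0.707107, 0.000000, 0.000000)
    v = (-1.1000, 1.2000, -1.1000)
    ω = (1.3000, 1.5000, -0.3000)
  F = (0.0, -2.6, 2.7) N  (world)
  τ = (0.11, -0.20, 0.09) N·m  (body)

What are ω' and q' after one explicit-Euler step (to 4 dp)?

ω' = (1.3613, 1.3711, -0.1905)
q' = (-0.7493, 0.6578, -0.0422, 0.0633)

ω×(Iω) gyroscopic = (0.0180, -0.0195, -0.0195)
α = I⁻¹(τ − ω×Iω) = (0.6133, -1.2893, 1.0950)
new body rate ω' = (1.3613, 1.3711, -0.1905)
q⊗(0,ω) = (-0.9192391, -0.9192391, -0.8485284, 1.2727926)
q + ½dt·q⊗(0,ω), renormalized = (-0.7493, 0.6578, -0.0422, 0.0633)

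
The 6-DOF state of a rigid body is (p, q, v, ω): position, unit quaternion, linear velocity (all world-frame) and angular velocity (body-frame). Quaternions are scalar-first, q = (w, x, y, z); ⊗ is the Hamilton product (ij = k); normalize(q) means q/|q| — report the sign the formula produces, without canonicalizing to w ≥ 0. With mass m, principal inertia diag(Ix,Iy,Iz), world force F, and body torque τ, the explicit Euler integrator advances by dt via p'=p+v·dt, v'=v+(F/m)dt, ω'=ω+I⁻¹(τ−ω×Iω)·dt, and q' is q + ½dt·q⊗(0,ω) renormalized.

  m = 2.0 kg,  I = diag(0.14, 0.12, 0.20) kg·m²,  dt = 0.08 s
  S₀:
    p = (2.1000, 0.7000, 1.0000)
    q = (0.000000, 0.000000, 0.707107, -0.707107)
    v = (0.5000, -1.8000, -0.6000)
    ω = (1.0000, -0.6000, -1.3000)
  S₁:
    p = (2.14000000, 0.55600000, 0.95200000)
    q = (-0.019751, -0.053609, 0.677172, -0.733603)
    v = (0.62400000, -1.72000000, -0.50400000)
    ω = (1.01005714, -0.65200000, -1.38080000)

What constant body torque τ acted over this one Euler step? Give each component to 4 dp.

Δω = ω₁−ω₀ = (0.01005714, -0.05200000, -0.08080000)
applied torque τ = (0.0800, 0.0000, -0.1900)

τ = (0.0800, 0.0000, -0.1900)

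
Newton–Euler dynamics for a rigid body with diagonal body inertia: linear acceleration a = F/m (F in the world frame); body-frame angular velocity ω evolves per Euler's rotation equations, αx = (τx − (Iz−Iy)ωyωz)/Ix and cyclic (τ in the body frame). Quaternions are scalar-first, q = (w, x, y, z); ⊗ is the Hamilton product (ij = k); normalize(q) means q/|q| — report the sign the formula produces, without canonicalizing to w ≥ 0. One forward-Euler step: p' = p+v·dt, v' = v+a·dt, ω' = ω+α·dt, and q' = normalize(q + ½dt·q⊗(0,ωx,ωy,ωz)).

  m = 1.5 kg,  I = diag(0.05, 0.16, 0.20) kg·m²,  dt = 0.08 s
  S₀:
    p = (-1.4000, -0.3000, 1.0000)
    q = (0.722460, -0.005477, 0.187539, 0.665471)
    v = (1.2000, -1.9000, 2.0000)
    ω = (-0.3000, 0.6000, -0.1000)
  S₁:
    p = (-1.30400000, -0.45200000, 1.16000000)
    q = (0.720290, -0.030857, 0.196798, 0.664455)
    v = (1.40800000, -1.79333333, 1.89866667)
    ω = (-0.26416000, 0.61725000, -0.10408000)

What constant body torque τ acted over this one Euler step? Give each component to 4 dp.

τ = (0.0200, 0.0300, -0.0300)

rate change Δω = (0.03584000, 0.01725000, -0.00408000)
τ = I·(Δω/dt) + ω₀×(Iω₀) = (0.0200, 0.0300, -0.0300)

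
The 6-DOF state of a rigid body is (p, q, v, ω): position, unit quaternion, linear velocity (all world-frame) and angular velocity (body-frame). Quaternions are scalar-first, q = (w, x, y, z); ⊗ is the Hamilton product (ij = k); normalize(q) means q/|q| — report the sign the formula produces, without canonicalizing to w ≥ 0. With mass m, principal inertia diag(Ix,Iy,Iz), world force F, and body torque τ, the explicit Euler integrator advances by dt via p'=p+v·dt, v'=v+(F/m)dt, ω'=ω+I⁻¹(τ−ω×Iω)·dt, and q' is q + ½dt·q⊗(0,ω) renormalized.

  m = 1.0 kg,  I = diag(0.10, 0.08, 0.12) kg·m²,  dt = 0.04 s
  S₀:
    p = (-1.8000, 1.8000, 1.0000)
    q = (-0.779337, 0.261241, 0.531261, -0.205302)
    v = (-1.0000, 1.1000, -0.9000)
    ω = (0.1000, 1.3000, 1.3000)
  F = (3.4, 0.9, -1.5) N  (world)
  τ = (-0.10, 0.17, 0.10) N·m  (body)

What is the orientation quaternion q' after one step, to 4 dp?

q' = (-0.7878, 0.2786, 0.5035, -0.2197)

Hamilton product q⊗(0,ω) = (-0.4498708, 0.8795982, -1.3732816, -0.7266509)
updated quaternion q' = (-0.7878, 0.2786, 0.5035, -0.2197)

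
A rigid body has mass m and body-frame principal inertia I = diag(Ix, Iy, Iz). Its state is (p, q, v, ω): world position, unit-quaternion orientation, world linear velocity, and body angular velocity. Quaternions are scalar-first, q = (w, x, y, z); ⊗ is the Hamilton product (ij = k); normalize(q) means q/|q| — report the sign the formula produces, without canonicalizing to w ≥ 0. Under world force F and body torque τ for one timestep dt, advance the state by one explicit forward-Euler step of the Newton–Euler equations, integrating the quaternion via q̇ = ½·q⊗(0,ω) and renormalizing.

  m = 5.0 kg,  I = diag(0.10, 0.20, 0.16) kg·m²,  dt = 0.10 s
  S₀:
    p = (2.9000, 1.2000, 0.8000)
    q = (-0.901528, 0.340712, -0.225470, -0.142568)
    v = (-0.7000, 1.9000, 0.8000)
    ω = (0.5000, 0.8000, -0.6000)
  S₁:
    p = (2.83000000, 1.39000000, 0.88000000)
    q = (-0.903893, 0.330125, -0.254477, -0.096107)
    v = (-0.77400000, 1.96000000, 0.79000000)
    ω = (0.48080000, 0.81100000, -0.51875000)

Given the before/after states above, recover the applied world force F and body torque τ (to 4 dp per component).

F = (-3.7000, 3.0000, -0.5000)
τ = (0.0000, 0.0400, 0.1700)

v₁ − v₀ = (-0.07400000, 0.06000000, -0.01000000)
F = m·Δv/dt = (-3.7000, 3.0000, -0.5000)
ω₁ − ω₀ = (-0.01920000, 0.01100000, 0.08125000)
ω₀×(Iω₀) = (0.0192, 0.0180, 0.0400)
applied torque τ = (0.0000, 0.0400, 0.1700)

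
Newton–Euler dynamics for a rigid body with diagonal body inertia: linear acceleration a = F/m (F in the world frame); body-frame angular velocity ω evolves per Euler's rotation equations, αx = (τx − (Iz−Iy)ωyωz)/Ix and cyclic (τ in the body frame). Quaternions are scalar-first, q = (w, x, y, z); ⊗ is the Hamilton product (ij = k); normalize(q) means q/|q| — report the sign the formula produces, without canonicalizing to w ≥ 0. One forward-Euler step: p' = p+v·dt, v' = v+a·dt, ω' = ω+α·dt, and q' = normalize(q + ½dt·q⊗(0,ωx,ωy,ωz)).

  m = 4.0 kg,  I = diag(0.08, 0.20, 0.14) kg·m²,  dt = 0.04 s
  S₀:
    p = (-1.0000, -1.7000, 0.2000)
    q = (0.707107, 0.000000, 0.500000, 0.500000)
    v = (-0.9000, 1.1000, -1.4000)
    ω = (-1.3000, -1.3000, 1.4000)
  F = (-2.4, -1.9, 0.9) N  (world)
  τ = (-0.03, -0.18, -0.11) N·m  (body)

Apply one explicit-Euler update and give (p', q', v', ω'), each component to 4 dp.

a = (-0.6000, -0.4750, 0.2250)
new position p' = (-1.0360, -1.6560, 0.1440)
v' = v + a·dt = (-0.9240, 1.0810, -1.3910)
ω×(Iω) gyroscopic = (0.1092, 0.1092, 0.2028)
angular accel α = (-1.7400, -1.4460, -2.2343)
ω' = ω + α·dt = (-1.3696, -1.3578, 1.3106)
Hamilton product q⊗(0,ω) = (-0.0500000, 0.4307609, -1.5692391, 1.6399498)
q + ½dt·q⊗(0,ω), renormalized = (0.7054, 0.0086, 0.4681, 0.5322)

p' = (-1.0360, -1.6560, 0.1440)
q' = (0.7054, 0.0086, 0.4681, 0.5322)
v' = (-0.9240, 1.0810, -1.3910)
ω' = (-1.3696, -1.3578, 1.3106)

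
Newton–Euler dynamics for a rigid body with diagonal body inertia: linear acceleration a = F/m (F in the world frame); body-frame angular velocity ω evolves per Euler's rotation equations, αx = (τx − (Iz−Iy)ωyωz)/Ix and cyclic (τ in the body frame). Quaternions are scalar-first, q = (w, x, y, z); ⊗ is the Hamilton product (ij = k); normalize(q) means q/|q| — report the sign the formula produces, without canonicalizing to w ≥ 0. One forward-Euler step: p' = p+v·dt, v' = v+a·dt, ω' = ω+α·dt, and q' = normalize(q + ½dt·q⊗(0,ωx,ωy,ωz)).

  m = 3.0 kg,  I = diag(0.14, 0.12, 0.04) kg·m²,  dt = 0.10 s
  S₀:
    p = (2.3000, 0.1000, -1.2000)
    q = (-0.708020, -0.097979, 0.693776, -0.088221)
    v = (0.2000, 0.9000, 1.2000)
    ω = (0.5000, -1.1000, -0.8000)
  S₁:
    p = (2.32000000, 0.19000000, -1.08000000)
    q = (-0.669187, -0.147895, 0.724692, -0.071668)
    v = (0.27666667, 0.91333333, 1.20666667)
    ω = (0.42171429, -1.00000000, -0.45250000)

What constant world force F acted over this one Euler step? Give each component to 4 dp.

F = (2.3000, 0.4000, 0.2000)

v₁ − v₀ = (0.07666667, 0.01333333, 0.00666667)
F = m·Δv/dt = (2.3000, 0.4000, 0.2000)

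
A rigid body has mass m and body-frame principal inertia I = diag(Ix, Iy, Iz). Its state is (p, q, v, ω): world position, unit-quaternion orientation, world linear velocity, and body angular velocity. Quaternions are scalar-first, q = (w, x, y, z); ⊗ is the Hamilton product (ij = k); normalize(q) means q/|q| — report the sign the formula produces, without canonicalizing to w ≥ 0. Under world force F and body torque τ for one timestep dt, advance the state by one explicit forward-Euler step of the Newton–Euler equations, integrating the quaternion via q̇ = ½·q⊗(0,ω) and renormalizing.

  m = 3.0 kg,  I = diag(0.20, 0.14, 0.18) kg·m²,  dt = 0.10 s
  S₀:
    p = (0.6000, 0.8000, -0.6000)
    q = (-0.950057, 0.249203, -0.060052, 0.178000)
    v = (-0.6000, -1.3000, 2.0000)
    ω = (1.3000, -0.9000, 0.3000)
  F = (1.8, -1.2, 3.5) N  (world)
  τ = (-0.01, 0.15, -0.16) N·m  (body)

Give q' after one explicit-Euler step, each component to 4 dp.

q' = (-0.9685, 0.1939, -0.0094, 0.1559)

q⊗(0,ω) = (-0.4314107, -1.0928897, 1.0116904, -0.4312322)
updated quaternion q' = (-0.9685, 0.1939, -0.0094, 0.1559)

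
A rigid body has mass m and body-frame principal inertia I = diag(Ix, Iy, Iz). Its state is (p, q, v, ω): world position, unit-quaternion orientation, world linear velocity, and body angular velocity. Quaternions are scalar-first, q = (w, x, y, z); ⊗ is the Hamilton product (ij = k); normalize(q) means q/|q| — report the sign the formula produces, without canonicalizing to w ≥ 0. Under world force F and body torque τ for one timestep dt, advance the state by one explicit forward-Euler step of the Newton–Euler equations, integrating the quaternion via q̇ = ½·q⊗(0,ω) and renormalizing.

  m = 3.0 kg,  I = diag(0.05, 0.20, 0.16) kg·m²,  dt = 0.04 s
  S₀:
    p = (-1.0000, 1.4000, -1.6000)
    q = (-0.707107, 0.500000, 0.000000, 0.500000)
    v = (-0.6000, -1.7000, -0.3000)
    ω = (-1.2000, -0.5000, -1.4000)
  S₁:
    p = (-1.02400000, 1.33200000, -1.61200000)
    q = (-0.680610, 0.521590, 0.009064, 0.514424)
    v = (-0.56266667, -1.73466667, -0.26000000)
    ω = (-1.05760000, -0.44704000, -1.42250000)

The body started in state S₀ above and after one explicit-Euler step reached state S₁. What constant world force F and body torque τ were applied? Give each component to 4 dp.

F = (2.8000, -2.6000, 3.0000)
τ = (0.1500, 0.0800, 0.0000)

velocity change Δv = (0.03733333, -0.03466667, 0.04000000)
applied force F = (2.8000, -2.6000, 3.0000)
ω₁ − ω₀ = (0.14240000, 0.05296000, -0.02250000)
applied torque τ = (0.1500, 0.0800, 0.0000)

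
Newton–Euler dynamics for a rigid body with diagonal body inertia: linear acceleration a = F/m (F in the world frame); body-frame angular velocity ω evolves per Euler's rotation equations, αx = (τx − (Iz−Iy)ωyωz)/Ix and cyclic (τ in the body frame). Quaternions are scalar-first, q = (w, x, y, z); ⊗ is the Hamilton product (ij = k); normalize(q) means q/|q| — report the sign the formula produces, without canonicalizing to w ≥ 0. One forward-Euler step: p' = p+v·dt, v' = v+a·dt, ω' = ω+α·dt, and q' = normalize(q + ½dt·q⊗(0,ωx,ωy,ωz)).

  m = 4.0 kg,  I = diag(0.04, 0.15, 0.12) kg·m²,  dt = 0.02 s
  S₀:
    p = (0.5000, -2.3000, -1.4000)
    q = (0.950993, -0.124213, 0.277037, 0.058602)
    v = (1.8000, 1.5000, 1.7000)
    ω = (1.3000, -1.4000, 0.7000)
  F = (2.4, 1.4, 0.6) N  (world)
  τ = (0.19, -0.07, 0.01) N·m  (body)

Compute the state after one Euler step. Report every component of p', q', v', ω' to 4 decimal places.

p' = (0.5360, -2.2700, -1.3660)
q' = (0.9559, -0.1091, 0.2653, 0.0634)
v' = (1.8120, 1.5070, 1.7030)
ω' = (1.3803, -1.3996, 0.7350)

new position p' = (0.5360, -2.2700, -1.3660)
v + (F/m)dt = (1.8120, 1.5070, 1.7030)
gyro term ω×Iω = (0.0294, -0.0728, -0.2002)
angular accel α = (4.0150, 0.0187, 1.7517)
new body rate ω' = (1.3803, -1.3996, 0.7350)
Hamilton product q⊗(0,ω) = (0.5083073, 1.5122596, -1.1682585, 0.4794452)
q + ½dt·q⊗(0,ω), renormalized = (0.9559, -0.1091, 0.2653, 0.0634)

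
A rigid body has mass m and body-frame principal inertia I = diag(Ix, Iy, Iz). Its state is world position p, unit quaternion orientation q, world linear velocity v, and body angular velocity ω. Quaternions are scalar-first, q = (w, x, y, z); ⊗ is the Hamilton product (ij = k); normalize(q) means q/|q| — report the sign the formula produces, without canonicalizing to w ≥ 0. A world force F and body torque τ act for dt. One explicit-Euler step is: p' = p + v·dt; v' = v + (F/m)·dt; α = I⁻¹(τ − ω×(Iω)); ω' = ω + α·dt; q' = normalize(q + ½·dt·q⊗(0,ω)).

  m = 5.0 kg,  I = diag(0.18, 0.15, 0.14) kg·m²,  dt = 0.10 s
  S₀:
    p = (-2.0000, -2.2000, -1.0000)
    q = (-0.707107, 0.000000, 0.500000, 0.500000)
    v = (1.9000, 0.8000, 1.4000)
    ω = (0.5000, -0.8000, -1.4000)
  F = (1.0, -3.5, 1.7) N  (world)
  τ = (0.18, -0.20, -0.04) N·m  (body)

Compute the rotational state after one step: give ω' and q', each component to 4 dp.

ω' = (0.6062, -0.9147, -1.4371)
q' = (-0.6498, -0.0326, 0.5389, 0.5351)

(τ − ω×Iω)/I = (1.0622, -1.1467, -0.3714)
new body rate ω' = (0.6062, -0.9147, -1.4371)
Hamilton product q⊗(0,ω) = (1.1000000, -0.6535535, 0.8156856, 0.7399498)
updated quaternion q' = (-0.6498, -0.0326, 0.5389, 0.5351)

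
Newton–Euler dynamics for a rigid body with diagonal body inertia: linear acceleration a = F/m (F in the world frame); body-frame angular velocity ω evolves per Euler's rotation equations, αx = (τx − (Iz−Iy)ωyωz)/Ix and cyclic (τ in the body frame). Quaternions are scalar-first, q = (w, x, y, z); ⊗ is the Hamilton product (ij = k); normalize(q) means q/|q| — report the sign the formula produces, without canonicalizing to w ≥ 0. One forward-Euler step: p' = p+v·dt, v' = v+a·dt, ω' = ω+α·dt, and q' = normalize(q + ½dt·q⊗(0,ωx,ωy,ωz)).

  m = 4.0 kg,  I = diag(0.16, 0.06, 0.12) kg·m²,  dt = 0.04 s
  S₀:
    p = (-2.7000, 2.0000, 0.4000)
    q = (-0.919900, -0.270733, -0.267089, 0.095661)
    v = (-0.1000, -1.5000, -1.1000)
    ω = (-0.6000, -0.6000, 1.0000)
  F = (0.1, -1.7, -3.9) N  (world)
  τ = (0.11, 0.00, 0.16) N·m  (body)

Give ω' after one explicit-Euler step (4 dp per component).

α = I⁻¹(τ − ω×Iω) = (0.9125, 0.4000, 1.6333)
ω + α·dt = (-0.5635, -0.5840, 1.0653)

ω' = (-0.5635, -0.5840, 1.0653)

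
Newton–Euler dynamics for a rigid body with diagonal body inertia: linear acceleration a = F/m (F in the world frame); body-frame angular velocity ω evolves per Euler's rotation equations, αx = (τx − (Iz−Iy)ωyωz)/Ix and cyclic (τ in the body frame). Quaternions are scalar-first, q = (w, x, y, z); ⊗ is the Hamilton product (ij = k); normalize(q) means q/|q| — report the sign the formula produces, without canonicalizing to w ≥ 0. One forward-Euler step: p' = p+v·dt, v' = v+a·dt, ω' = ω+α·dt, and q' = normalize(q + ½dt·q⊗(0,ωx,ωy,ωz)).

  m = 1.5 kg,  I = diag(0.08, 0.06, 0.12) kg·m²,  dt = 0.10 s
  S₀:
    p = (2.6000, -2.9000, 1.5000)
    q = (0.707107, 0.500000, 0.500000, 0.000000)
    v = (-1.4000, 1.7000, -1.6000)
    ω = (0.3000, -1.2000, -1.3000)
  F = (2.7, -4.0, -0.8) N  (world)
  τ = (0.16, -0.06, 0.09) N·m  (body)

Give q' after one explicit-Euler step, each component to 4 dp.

q⊗(0,ω) = (0.4500000, -0.4378679, -0.1985284, -1.6692391)
updated quaternion q' = (0.7267, 0.4762, 0.4881, -0.0831)

q' = (0.7267, 0.4762, 0.4881, -0.0831)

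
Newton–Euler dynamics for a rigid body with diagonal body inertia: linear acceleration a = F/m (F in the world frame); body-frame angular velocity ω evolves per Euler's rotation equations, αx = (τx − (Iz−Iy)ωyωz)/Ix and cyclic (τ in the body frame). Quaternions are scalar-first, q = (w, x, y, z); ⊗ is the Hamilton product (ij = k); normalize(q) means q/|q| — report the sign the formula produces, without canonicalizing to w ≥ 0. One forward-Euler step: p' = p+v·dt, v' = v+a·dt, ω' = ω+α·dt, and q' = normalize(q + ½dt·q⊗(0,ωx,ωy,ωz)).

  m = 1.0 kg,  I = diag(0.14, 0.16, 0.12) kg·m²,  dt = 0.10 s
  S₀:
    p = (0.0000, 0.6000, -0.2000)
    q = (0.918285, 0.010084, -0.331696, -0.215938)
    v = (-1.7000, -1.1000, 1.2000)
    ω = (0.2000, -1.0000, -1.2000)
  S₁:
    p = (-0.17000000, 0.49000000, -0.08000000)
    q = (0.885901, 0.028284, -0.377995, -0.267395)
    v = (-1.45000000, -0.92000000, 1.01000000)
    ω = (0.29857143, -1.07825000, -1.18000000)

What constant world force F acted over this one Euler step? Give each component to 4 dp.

Δv = v₁−v₀ = (0.25000000, 0.18000000, -0.19000000)
F = m·Δv/dt = (2.5000, 1.8000, -1.9000)

F = (2.5000, 1.8000, -1.9000)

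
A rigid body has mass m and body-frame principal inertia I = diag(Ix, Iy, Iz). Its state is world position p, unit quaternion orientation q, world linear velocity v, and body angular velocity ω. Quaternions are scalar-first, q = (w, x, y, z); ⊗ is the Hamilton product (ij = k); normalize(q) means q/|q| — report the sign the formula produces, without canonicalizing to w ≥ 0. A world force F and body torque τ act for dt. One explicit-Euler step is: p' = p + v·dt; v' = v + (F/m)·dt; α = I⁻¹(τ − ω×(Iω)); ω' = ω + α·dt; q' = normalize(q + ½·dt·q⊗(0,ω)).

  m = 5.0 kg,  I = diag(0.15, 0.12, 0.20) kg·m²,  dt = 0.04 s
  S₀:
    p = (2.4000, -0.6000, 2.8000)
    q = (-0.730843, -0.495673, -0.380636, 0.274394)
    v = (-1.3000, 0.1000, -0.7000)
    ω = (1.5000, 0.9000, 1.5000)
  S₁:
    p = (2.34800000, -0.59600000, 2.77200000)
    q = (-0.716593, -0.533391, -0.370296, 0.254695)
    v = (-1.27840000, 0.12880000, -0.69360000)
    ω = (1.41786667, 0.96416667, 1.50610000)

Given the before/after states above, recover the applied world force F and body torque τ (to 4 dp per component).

v₁ − v₀ = (0.02160000, 0.02880000, 0.00640000)
m·(v₁−v₀)/dt = (2.7000, 3.6000, 0.8000)
ω₁ − ω₀ = (-0.08213333, 0.06416667, 0.00610000)
gyro term ω₀×Iω₀ = (0.1080, -0.1125, -0.0405)
τ = I·(Δω/dt) + ω₀×(Iω₀) = (-0.2000, 0.0800, -0.0100)

F = (2.7000, 3.6000, 0.8000)
τ = (-0.2000, 0.0800, -0.0100)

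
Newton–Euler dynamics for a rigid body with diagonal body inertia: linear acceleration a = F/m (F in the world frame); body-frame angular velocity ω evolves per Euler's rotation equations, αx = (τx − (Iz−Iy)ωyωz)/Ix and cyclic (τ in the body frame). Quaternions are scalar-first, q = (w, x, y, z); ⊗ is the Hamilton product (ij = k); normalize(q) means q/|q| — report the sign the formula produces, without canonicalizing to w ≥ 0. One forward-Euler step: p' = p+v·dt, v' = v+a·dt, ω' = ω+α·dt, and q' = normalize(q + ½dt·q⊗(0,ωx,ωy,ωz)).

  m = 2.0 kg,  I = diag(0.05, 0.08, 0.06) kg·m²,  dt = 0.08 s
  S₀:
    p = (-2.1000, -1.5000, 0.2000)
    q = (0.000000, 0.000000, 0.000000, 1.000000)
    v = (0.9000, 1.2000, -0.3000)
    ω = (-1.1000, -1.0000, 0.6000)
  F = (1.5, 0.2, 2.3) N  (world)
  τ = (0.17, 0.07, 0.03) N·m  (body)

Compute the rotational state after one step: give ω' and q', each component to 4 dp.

α = I⁻¹(τ − ω×Iω) = (3.1600, 0.7925, -0.0500)
new body rate ω' = (-0.8472, -0.9366, 0.5960)
Hamilton product q⊗(0,ω) = (-0.6000000, 1.0000000, -1.1000000, 0.0000000)
q' = normalize(q + ½dt·q⊗(0,ω)) = (-0.0240, 0.0399, -0.0439, 0.9980)

ω' = (-0.8472, -0.9366, 0.5960)
q' = (-0.0240, 0.0399, -0.0439, 0.9980)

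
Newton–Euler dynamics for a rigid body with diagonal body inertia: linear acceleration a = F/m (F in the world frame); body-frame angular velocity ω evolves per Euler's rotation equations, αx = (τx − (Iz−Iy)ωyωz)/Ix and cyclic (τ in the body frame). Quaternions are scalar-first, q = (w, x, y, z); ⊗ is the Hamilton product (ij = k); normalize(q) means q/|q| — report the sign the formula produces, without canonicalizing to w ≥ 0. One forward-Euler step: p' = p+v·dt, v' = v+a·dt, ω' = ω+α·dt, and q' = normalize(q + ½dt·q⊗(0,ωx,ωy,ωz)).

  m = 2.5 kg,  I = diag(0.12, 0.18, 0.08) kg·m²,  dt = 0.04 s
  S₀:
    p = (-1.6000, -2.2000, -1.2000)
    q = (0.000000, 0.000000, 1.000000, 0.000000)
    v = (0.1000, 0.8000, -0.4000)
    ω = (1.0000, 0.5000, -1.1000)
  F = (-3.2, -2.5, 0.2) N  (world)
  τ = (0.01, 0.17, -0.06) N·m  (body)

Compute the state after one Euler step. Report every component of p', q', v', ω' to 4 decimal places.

gyro term ω×Iω = (0.0550, -0.0440, 0.0300)
(τ − ω×Iω)/I = (-0.3750, 1.1889, -1.1250)
ω + α·dt = (0.9850, 0.5476, -1.1450)
q⊗(0,ω) = (-0.5000000, -1.1000000, 0.0000000, -1.0000000)
q' = normalize(q + ½dt·q⊗(0,ω)) = (-0.0100, -0.0220, 0.9995, -0.0200)
p + v·dt = (-1.5960, -2.1680, -1.2160)
new velocity v' = (0.0488, 0.7600, -0.3968)

p' = (-1.5960, -2.1680, -1.2160)
q' = (-0.0100, -0.0220, 0.9995, -0.0200)
v' = (0.0488, 0.7600, -0.3968)
ω' = (0.9850, 0.5476, -1.1450)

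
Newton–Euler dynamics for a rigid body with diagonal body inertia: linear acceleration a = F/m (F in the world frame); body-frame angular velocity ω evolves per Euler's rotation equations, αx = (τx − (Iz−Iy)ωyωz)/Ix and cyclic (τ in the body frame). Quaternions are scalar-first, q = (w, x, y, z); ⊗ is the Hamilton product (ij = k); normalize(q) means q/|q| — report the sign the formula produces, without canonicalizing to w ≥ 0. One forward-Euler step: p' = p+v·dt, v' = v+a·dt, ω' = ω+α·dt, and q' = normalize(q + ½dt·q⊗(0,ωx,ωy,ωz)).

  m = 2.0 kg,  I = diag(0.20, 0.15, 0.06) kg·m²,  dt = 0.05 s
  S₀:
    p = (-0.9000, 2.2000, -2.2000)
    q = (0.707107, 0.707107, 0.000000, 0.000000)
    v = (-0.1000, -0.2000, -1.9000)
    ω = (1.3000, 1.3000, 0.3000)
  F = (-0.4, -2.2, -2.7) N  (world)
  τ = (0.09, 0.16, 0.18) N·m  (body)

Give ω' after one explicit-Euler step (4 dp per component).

α = I⁻¹(τ − ω×Iω) = (0.6255, 0.7027, 4.4083)
ω + α·dt = (1.3313, 1.3351, 0.5204)

ω' = (1.3313, 1.3351, 0.5204)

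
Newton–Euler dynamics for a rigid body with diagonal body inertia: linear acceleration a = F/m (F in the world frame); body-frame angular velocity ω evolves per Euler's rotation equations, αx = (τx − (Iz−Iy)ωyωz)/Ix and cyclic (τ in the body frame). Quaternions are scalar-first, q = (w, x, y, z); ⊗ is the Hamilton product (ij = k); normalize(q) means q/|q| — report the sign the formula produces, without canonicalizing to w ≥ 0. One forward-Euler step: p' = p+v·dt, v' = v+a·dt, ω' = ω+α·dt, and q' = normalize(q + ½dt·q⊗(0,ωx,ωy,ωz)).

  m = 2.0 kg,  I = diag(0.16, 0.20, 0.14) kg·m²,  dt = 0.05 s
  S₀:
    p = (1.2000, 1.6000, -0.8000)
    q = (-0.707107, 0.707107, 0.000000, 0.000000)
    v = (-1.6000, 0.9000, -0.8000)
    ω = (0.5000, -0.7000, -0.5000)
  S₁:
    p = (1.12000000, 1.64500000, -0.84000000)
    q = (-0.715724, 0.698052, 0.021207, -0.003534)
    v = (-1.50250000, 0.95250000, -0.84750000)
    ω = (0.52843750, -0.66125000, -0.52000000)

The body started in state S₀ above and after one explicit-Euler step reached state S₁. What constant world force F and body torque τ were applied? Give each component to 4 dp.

F = (3.9000, 2.1000, -1.9000)
τ = (0.0700, 0.1500, -0.0700)

Δω = ω₁−ω₀ = (0.02843750, 0.03875000, -0.02000000)
τ = I·(Δω/dt) + ω₀×(Iω₀) = (0.0700, 0.1500, -0.0700)
Δv = v₁−v₀ = (0.09750000, 0.05250000, -0.04750000)
F = m·Δv/dt = (3.9000, 2.1000, -1.9000)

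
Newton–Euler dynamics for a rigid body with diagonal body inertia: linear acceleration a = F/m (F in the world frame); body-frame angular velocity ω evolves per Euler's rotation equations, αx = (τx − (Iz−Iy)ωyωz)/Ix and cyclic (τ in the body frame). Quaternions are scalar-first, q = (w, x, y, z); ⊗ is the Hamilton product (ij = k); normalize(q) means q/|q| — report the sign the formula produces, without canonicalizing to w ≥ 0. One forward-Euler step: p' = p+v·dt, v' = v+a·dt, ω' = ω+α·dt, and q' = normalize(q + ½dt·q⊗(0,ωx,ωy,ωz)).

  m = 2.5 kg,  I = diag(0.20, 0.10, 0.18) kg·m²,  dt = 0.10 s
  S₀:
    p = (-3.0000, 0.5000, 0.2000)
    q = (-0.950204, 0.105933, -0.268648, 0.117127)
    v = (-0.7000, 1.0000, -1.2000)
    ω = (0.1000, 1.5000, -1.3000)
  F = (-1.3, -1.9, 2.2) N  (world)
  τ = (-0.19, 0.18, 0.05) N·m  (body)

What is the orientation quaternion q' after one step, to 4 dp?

Hamilton product q⊗(0,ω) = (0.5446438, 0.0785315, -1.2758804, 1.4210295)
q' = normalize(q + ½dt·q⊗(0,ω)) = (-0.9184, 0.1093, -0.3308, 0.1873)

q' = (-0.9184, 0.1093, -0.3308, 0.1873)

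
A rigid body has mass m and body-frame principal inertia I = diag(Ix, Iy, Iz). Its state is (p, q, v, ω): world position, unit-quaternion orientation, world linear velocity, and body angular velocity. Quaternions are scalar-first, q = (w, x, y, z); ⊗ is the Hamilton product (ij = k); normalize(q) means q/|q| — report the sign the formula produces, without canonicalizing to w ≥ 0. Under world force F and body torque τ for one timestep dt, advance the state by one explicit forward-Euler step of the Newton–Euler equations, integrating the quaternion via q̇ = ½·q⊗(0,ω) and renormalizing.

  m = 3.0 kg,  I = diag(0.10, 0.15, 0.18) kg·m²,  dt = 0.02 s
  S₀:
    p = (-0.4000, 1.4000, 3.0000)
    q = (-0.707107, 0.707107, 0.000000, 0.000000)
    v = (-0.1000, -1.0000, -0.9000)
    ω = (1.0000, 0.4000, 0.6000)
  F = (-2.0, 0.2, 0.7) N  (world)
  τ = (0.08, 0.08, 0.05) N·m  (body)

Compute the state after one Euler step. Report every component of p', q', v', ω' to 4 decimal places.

p' = (-0.4020, 1.3800, 2.9820)
q' = (-0.7141, 0.7000, -0.0071, -0.0014)
v' = (-0.1133, -0.9987, -0.8953)
ω' = (1.0146, 0.4171, 0.6033)

a = (-0.6667, 0.0667, 0.2333)
p' = p + v·dt = (-0.4020, 1.3800, 2.9820)
v' = v + a·dt = (-0.1133, -0.9987, -0.8953)
gyro term ω×Iω = (0.0072, -0.0480, 0.0200)
(τ − ω×Iω)/I = (0.7280, 0.8533, 0.1667)
ω' = ω + α·dt = (1.0146, 0.4171, 0.6033)
Hamilton product q⊗(0,ω) = (-0.7071070, -0.7071070, -0.7071070, -0.1414214)
q' = normalize(q + ½dt·q⊗(0,ω)) = (-0.7141, 0.7000, -0.0071, -0.0014)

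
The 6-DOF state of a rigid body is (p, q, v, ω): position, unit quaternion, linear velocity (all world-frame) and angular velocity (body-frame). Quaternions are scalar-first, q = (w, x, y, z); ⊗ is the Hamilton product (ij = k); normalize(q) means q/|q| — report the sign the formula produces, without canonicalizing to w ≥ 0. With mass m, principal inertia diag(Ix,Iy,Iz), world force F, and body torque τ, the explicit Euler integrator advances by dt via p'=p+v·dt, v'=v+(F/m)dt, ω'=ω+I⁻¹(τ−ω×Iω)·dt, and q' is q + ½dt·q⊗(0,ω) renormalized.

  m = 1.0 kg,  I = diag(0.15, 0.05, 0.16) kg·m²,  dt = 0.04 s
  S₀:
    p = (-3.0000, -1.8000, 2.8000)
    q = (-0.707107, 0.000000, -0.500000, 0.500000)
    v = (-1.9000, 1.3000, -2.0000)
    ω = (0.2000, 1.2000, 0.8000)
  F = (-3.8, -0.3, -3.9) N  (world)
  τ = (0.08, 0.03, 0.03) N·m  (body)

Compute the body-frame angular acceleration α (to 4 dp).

ω×(Iω) gyroscopic = (0.1056, -0.0016, -0.0240)
angular accel α = (-0.1707, 0.6320, 0.3375)

α = (-0.1707, 0.6320, 0.3375)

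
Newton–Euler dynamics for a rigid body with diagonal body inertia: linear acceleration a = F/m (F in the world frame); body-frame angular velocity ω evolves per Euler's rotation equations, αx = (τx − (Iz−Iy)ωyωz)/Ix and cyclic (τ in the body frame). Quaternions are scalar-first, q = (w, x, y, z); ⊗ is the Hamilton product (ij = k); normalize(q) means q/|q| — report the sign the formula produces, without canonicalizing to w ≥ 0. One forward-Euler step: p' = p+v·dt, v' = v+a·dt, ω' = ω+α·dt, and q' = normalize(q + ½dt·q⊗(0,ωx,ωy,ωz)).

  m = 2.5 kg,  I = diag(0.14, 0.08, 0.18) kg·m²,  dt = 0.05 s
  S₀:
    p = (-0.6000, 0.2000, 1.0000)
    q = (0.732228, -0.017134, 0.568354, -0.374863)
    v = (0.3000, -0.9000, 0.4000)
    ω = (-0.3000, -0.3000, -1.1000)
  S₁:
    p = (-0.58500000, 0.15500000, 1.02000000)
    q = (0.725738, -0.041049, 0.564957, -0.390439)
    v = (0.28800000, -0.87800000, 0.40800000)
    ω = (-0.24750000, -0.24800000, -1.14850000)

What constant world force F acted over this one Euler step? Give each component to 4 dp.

F = (-0.6000, 1.1000, 0.4000)

Δv = v₁−v₀ = (-0.01200000, 0.02200000, 0.00800000)
F = m·Δv/dt = (-0.6000, 1.1000, 0.4000)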